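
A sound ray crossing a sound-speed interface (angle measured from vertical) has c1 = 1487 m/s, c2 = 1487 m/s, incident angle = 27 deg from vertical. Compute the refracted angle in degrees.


sin(theta2) = (c2/c1)*sin(theta1) = (1487/1487)*sin(27 deg) = 0.45399
theta2 = arcsin(0.45399) = 27.0

27.0 deg


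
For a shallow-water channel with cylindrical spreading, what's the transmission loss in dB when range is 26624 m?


44.25 dB


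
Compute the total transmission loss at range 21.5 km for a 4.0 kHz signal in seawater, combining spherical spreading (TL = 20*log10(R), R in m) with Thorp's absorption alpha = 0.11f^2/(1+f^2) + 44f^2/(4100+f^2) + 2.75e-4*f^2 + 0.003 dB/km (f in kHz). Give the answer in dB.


Step 1 (Thorp): alpha = 0.11*16.0/(1+16.0) + 44*16.0/(4100+16.0) + 2.75e-4*16.0 + 0.003 = 0.282 dB/km
Step 2: TL_spread = 20*log10(21500) = 86.65 dB
Step 3: TL_abs = alpha*R = 0.282 * 21.5 = 6.06 dB
Step 4: TL_total = 86.65 + 6.06 = 92.71

92.71 dB


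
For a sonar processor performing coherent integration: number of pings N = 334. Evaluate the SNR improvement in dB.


Gain = 10*log10(334) = 25.24

25.24 dB


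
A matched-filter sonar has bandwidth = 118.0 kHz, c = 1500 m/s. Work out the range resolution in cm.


dR = c/(2*BW) = 1500 / (2 * 118.0e3) = 0.0064 m = 0.64 cm

0.64 cm


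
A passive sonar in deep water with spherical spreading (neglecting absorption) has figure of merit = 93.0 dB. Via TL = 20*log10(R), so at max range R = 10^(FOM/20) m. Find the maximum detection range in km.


At max range FOM = TL, so 20*log10(R) = 93.0
R = 10^(93.0/20) = 44668.36 m = 44.67 km

44.67 km


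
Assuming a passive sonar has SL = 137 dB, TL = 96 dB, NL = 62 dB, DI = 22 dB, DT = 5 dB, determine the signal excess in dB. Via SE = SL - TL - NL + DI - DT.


SE = SL - TL - NL + DI - DT = 137 - 96 - 62 + 22 - 5 = -4

-4 dB


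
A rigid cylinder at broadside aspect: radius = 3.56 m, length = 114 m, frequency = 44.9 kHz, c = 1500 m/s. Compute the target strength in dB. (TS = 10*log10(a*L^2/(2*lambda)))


lambda = 1500/44900 = 0.03341 m
TS = 10*log10(3.56*114^2/(2*0.03341)) = 58.4

58.4 dB


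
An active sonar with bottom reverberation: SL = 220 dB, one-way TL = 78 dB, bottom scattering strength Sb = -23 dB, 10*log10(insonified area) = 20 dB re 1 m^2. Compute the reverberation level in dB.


RL = SL - 2*TL + Sb + 10*log10(A) = 220 - 2*78 + (-23) + 20 = 61

61 dB


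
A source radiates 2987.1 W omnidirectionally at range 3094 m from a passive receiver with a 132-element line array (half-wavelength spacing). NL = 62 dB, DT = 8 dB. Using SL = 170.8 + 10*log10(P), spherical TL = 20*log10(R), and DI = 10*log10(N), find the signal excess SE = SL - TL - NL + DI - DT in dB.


Step 1: SL = 170.8 + 10*log10(2987.1) = 205.55 dB
Step 2: TL = 20*log10(3094) = 69.81 dB
Step 3: DI = 10*log10(132) = 21.21 dB
Step 4: SE = SL - TL - NL + DI - DT = 205.55 - 69.81 - 62 + 21.21 - 8 = 86.95

86.95 dB


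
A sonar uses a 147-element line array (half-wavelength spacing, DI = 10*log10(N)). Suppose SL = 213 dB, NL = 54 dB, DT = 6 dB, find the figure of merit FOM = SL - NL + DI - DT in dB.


Step 1: DI = 10*log10(147) = 21.67 dB
Step 2: FOM = SL - NL + DI - DT = 213 - 54 + 21.67 - 6 = 174.67

174.67 dB


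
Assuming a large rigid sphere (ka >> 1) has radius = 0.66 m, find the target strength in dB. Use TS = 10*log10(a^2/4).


-9.63 dB


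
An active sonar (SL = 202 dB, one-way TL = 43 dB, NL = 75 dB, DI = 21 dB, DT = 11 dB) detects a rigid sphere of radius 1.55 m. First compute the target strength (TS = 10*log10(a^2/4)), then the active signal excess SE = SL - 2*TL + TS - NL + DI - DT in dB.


Step 1: TS = 10*log10(1.55^2/4) = -2.21 dB
Step 2: SE = SL - 2*TL + TS - NL + DI - DT = 202 - 2*43 + (-2.21) - 75 + 21 - 11 = 48.79

48.79 dB


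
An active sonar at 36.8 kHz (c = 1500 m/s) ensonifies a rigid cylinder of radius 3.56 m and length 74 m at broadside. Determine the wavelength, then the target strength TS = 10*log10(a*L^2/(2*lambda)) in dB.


Step 1: lambda = c/f = 1500/36800 = 0.04076 m
Step 2: TS = 10*log10(a*L^2/(2*lambda)) = 10*log10(3.56*74^2/(2*0.04076)) = 53.79

53.79 dB


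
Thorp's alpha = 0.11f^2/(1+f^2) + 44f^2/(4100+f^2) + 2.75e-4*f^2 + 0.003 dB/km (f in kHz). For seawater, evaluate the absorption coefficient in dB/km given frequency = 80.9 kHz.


f^2 = 6544.81
alpha = 0.11*6544.81/(1+6544.81) + 44*6544.81/(4100+6544.81) + 2.75e-4*6544.81 + 0.003 = 28.966

28.966 dB/km


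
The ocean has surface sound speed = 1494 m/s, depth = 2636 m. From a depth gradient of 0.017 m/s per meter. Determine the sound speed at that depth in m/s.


c = 1494 + 0.017 * 2636 = 1538.812

1538.812 m/s


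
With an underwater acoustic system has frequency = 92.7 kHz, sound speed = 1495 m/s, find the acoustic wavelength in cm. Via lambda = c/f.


1.61 cm


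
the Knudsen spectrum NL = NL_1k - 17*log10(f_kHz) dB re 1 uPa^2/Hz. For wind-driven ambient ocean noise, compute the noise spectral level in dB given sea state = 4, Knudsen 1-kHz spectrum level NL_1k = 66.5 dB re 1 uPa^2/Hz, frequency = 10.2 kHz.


NL = NL_1k - 17*log10(f_kHz) = 66.5 - 17*log10(10.2) = 66.5 - (17.15) = 49.35

49.35 dB


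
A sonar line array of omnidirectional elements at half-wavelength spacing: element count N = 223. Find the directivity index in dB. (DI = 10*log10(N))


23.48 dB


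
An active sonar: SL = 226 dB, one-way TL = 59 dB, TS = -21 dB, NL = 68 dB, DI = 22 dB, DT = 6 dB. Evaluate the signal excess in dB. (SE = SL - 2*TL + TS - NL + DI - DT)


SE = SL - 2*TL + TS - NL + DI - DT = 226 - 2*59 + (-21) - 68 + 22 - 6 = 35

35 dB


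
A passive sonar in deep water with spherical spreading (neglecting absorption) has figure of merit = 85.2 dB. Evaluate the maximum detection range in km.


At max range FOM = TL, so 20*log10(R) = 85.2
R = 10^(85.2/20) = 18197.01 m = 18.2 km

18.2 km


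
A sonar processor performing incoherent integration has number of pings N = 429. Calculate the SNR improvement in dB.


Gain = 5*log10(429) = 13.16

13.16 dB


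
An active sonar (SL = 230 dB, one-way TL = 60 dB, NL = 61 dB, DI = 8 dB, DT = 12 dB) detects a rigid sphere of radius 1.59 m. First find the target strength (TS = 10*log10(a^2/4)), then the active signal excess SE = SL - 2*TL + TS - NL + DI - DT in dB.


Step 1: TS = 10*log10(1.59^2/4) = -1.99 dB
Step 2: SE = SL - 2*TL + TS - NL + DI - DT = 230 - 2*60 + (-1.99) - 61 + 8 - 12 = 43.01

43.01 dB


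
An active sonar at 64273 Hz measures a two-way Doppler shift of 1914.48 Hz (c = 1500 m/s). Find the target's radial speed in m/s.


From fd = 2*f*v/c, v = c*fd/(2*f) = 1500 * 1914.48 / (2*64273) = 22.34

22.34 m/s


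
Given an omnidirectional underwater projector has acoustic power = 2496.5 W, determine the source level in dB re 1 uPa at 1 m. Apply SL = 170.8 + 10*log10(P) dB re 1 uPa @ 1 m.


SL = 170.8 + 10*log10(2496.5) = 170.8 + 33.97 = 204.77

204.77 dB


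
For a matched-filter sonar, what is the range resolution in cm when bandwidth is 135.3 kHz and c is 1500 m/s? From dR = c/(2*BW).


dR = c/(2*BW) = 1500 / (2 * 135.3e3) = 0.0055 m = 0.55 cm

0.55 cm


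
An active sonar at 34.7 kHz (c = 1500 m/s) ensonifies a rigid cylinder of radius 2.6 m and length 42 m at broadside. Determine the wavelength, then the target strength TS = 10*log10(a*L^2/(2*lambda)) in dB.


Step 1: lambda = c/f = 1500/34700 = 0.04323 m
Step 2: TS = 10*log10(a*L^2/(2*lambda)) = 10*log10(2.6*42^2/(2*0.04323)) = 47.25

47.25 dB


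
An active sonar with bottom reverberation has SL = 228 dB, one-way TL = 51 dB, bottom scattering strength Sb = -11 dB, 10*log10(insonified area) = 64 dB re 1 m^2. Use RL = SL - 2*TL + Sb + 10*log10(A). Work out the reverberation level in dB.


RL = SL - 2*TL + Sb + 10*log10(A) = 228 - 2*51 + (-11) + 64 = 179

179 dB


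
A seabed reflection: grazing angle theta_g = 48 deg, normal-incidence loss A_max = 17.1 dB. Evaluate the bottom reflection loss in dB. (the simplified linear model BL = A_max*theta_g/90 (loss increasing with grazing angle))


9.12 dB


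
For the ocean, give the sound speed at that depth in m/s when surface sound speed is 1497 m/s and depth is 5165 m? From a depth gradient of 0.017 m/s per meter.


c = 1497 + 0.017 * 5165 = 1584.805

1584.805 m/s


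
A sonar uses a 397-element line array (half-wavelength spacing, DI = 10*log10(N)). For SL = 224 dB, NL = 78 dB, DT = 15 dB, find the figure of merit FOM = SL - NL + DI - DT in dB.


Step 1: DI = 10*log10(397) = 25.99 dB
Step 2: FOM = SL - NL + DI - DT = 224 - 78 + 25.99 - 15 = 156.99

156.99 dB


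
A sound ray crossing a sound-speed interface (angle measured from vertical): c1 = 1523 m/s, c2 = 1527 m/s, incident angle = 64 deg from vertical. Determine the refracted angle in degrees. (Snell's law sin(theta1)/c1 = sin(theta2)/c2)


64.31 deg


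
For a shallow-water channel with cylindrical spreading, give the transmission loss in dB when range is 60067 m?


47.79 dB


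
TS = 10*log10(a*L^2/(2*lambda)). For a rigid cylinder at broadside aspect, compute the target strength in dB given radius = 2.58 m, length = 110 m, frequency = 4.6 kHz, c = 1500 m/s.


lambda = 1500/4600 = 0.32609 m
TS = 10*log10(2.58*110^2/(2*0.32609)) = 46.8

46.8 dB


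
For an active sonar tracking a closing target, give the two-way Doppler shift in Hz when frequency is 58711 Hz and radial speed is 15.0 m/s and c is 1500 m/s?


fd = 2*f*v/c = 2 * 58711 * 15.0 / 1500 = 1174.22

1174.22 Hz


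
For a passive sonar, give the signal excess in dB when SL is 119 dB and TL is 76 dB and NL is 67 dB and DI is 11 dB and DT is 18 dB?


SE = SL - TL - NL + DI - DT = 119 - 76 - 67 + 11 - 18 = -31

-31 dB


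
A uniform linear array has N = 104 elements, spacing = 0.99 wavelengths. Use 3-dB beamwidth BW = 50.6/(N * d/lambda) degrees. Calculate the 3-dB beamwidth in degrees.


BW = 50.6 / (104 * 0.99) = 50.6 / 102.96 = 0.49

0.49 deg


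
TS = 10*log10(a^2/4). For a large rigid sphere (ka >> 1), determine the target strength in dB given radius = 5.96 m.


TS = 10*log10(5.96^2 / 4) = 10*log10(8.8804) = 9.48

9.48 dB


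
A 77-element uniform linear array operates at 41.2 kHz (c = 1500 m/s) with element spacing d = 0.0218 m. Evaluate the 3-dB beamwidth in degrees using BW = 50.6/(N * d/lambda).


1.1 deg


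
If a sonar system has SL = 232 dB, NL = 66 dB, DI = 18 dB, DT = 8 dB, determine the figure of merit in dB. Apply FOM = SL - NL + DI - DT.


176 dB


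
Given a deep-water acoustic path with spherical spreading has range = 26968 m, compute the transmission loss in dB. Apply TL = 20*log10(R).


TL = 20*log10(26968) = 88.62

88.62 dB


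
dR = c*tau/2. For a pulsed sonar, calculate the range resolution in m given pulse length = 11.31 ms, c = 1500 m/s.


8.4825 m


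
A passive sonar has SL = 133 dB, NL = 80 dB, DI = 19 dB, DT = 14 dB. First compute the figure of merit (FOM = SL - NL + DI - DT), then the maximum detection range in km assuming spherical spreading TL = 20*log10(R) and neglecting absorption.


Step 1: FOM = SL - NL + DI - DT = 133 - 80 + 19 - 14 = 58 dB
Step 2: at max range FOM = TL = 20*log10(R), so R = 10^(58/20) = 794.33 m = 0.79 km

0.79 km


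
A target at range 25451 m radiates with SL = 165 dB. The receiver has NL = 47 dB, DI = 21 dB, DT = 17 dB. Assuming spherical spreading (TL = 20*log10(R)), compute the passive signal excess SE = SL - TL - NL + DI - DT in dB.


Step 1: TL = 20*log10(25451) = 88.11 dB
Step 2: SE = 165 - 88.11 - 47 + 21 - 17 = 33.89

33.89 dB


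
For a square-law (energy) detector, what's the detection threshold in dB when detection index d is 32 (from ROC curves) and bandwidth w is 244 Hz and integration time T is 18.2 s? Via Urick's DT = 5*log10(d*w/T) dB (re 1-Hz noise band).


13.16 dB


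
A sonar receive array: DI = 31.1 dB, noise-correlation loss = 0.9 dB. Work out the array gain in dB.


AG = DI - L_corr = 31.1 - 0.9 = 30.2

30.2 dB


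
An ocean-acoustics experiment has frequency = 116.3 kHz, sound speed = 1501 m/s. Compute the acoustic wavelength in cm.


lambda = c/f = 1501 / 116300 = 0.0129 m = 1.29 cm

1.29 cm


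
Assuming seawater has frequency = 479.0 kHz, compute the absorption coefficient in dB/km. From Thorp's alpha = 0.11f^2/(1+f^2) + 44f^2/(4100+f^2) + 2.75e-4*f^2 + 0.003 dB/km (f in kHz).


f^2 = 229441.0
alpha = 0.11*229441.0/(1+229441.0) + 44*229441.0/(4100+229441.0) + 2.75e-4*229441.0 + 0.003 = 106.437

106.437 dB/km


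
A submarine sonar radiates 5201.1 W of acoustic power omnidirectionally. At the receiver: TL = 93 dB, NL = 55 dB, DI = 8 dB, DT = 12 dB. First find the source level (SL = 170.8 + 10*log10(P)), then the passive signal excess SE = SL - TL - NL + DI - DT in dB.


Step 1: SL = 170.8 + 10*log10(5201.1) = 207.96 dB
Step 2: SE = SL - TL - NL + DI - DT = 207.96 - 93 - 55 + 8 - 12 = 55.96

55.96 dB


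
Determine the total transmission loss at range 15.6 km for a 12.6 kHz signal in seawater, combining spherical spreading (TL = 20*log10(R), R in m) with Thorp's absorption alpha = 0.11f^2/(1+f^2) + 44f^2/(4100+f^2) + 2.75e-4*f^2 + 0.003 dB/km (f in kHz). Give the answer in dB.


111.88 dB


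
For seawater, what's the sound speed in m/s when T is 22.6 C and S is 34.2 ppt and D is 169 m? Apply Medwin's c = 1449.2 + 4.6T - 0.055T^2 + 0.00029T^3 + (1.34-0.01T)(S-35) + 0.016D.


c = 1449.2 + 4.6*22.6 - 0.055*22.6^2 + 0.00029*22.6^3 + (1.34 - 0.01*22.6)*(34.2 - 35) + 0.016*169 = 1530.23

1530.23 m/s


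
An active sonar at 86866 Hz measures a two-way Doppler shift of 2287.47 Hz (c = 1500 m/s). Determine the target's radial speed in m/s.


19.75 m/s


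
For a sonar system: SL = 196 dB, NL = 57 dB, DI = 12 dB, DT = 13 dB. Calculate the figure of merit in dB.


FOM = SL - NL + DI - DT = 196 - 57 + 12 - 13 = 138

138 dB


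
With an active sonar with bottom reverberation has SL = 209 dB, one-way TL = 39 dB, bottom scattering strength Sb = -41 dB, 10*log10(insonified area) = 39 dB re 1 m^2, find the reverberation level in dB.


RL = SL - 2*TL + Sb + 10*log10(A) = 209 - 2*39 + (-41) + 39 = 129

129 dB


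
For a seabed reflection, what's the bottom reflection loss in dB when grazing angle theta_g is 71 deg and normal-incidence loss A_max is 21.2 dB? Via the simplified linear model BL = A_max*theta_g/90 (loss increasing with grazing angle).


16.72 dB


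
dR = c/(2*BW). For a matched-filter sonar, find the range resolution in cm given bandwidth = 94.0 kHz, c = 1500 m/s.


0.8 cm


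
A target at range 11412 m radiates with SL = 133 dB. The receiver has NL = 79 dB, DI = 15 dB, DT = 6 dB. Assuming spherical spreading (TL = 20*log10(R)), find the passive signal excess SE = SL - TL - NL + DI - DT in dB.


Step 1: TL = 20*log10(11412) = 81.15 dB
Step 2: SE = 133 - 81.15 - 79 + 15 - 6 = -18.15

-18.15 dB


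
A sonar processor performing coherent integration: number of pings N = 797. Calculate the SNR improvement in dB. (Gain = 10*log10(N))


Gain = 10*log10(797) = 29.01

29.01 dB


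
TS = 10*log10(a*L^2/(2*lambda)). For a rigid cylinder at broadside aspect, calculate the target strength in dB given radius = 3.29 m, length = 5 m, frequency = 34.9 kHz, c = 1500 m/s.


lambda = 1500/34900 = 0.04298 m
TS = 10*log10(3.29*5^2/(2*0.04298)) = 29.81

29.81 dB


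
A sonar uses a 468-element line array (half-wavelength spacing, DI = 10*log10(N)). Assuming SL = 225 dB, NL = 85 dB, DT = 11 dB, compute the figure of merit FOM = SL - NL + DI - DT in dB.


155.7 dB


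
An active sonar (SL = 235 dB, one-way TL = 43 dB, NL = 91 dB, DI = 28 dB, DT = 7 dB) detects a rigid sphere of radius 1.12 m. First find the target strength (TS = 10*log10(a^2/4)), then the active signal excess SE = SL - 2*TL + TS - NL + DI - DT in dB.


Step 1: TS = 10*log10(1.12^2/4) = -5.04 dB
Step 2: SE = SL - 2*TL + TS - NL + DI - DT = 235 - 2*43 + (-5.04) - 91 + 28 - 7 = 73.96

73.96 dB


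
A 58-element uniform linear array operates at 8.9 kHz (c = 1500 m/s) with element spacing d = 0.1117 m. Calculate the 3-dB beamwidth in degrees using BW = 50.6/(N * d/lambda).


Step 1: lambda = 1500/8900 = 0.16854 m
Step 2: d/lambda = 0.1117/0.16854 = 0.6628
Step 3: BW = 50.6/(N * d/lambda) = 50.6/(58 * 0.6628) = 1.32

1.32 deg


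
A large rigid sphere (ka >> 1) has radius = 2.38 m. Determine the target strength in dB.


1.51 dB


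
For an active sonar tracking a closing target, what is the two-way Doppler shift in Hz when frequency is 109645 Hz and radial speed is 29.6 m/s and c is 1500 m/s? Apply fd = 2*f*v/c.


fd = 2*f*v/c = 2 * 109645 * 29.6 / 1500 = 4327.32

4327.32 Hz


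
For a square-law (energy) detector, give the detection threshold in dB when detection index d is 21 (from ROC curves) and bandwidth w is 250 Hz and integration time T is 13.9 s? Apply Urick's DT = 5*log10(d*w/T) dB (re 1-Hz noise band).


12.89 dB


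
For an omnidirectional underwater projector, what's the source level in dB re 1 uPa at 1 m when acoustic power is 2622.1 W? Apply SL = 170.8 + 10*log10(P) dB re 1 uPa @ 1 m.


204.99 dB


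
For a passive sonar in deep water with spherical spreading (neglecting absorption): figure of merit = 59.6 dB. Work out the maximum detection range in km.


At max range FOM = TL, so 20*log10(R) = 59.6
R = 10^(59.6/20) = 954.99 m = 0.95 km

0.95 km


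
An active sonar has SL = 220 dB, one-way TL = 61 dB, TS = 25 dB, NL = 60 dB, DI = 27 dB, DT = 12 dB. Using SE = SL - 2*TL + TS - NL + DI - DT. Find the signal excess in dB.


SE = SL - 2*TL + TS - NL + DI - DT = 220 - 2*61 + (25) - 60 + 27 - 12 = 78

78 dB


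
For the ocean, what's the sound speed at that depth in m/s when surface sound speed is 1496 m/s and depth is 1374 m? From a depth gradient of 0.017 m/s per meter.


c = 1496 + 0.017 * 1374 = 1519.358

1519.358 m/s


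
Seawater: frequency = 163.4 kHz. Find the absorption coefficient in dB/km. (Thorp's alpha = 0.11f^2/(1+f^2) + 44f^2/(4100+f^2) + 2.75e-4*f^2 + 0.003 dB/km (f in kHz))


f^2 = 26699.56
alpha = 0.11*26699.56/(1+26699.56) + 44*26699.56/(4100+26699.56) + 2.75e-4*26699.56 + 0.003 = 45.598

45.598 dB/km


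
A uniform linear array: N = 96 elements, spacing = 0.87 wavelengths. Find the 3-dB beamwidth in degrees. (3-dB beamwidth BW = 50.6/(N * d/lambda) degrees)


BW = 50.6 / (96 * 0.87) = 50.6 / 83.52 = 0.61

0.61 deg


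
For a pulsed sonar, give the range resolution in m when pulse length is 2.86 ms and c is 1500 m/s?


dR = c*tau/2 = 1500 * 2.86e-3 / 2 = 2.145

2.145 m


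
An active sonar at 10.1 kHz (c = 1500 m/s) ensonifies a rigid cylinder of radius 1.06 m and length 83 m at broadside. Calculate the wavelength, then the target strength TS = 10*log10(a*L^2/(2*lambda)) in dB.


Step 1: lambda = c/f = 1500/10100 = 0.14851 m
Step 2: TS = 10*log10(a*L^2/(2*lambda)) = 10*log10(1.06*83^2/(2*0.14851)) = 43.91

43.91 dB


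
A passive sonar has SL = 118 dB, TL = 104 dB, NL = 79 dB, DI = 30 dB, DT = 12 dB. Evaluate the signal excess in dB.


SE = SL - TL - NL + DI - DT = 118 - 104 - 79 + 30 - 12 = -47

-47 dB


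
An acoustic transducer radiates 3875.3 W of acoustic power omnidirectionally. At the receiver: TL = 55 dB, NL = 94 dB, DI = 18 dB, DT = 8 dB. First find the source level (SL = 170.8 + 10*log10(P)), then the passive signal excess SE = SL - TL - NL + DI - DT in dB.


Step 1: SL = 170.8 + 10*log10(3875.3) = 206.68 dB
Step 2: SE = SL - TL - NL + DI - DT = 206.68 - 55 - 94 + 18 - 8 = 67.68

67.68 dB


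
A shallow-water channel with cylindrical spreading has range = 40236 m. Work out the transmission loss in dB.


46.05 dB


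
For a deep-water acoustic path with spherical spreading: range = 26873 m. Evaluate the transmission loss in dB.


TL = 20*log10(26873) = 88.59

88.59 dB


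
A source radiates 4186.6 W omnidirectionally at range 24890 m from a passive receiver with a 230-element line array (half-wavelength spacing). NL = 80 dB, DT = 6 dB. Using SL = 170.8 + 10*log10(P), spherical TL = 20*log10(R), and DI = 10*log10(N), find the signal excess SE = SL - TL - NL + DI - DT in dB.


Step 1: SL = 170.8 + 10*log10(4186.6) = 207.02 dB
Step 2: TL = 20*log10(24890) = 87.92 dB
Step 3: DI = 10*log10(230) = 23.62 dB
Step 4: SE = SL - TL - NL + DI - DT = 207.02 - 87.92 - 80 + 23.62 - 6 = 56.72

56.72 dB


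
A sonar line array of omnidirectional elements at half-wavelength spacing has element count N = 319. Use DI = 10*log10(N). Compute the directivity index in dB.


25.04 dB


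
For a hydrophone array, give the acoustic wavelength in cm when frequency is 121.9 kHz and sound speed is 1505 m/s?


1.23 cm


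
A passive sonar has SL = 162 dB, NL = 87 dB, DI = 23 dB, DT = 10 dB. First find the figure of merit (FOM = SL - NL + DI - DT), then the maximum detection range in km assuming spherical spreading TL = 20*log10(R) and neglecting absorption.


Step 1: FOM = SL - NL + DI - DT = 162 - 87 + 23 - 10 = 88 dB
Step 2: at max range FOM = TL = 20*log10(R), so R = 10^(88/20) = 25118.86 m = 25.12 km

25.12 km


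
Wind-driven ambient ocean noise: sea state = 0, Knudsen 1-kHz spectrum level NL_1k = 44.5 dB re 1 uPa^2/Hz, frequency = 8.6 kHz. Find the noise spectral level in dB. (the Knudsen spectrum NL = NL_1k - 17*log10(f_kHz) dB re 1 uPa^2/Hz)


NL = NL_1k - 17*log10(f_kHz) = 44.5 - 17*log10(8.6) = 44.5 - (15.89) = 28.61

28.61 dB


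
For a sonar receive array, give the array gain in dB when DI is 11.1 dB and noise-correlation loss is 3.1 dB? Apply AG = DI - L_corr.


8.0 dB


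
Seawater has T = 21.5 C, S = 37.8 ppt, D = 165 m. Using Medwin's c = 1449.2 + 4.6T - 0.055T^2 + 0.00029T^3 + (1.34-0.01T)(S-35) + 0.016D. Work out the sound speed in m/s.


c = 1449.2 + 4.6*21.5 - 0.055*21.5^2 + 0.00029*21.5^3 + (1.34 - 0.01*21.5)*(37.8 - 35) + 0.016*165 = 1531.35

1531.35 m/s


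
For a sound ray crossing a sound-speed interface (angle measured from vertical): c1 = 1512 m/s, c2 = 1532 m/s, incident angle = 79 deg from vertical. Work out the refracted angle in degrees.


84.05 deg


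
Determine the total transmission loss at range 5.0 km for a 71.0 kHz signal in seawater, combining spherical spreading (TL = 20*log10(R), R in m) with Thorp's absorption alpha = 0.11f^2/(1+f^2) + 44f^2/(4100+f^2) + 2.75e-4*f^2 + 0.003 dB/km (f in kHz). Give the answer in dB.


Step 1 (Thorp): alpha = 0.11*5041.0/(1+5041.0) + 44*5041.0/(4100+5041.0) + 2.75e-4*5041.0 + 0.003 = 25.764 dB/km
Step 2: TL_spread = 20*log10(5000) = 73.98 dB
Step 3: TL_abs = alpha*R = 25.764 * 5.0 = 128.82 dB
Step 4: TL_total = 73.98 + 128.82 = 202.8

202.8 dB


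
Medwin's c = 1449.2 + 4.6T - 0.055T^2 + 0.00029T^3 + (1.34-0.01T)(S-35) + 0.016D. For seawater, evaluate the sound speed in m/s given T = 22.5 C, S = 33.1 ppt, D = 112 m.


c = 1449.2 + 4.6*22.5 - 0.055*22.5^2 + 0.00029*22.5^3 + (1.34 - 0.01*22.5)*(33.1 - 35) + 0.016*112 = 1527.83

1527.83 m/s


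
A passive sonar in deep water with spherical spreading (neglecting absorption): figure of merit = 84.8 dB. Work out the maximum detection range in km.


17.38 km


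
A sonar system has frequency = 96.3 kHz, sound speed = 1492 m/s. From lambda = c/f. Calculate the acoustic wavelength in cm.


lambda = c/f = 1492 / 96300 = 0.0155 m = 1.55 cm

1.55 cm


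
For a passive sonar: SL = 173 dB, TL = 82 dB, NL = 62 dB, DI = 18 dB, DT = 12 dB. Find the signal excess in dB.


SE = SL - TL - NL + DI - DT = 173 - 82 - 62 + 18 - 12 = 35

35 dB


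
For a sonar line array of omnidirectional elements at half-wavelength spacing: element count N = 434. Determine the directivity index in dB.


DI = 10*log10(434) = 26.37

26.37 dB


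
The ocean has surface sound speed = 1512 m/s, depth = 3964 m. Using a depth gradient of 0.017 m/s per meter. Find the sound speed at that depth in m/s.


c = 1512 + 0.017 * 3964 = 1579.388

1579.388 m/s


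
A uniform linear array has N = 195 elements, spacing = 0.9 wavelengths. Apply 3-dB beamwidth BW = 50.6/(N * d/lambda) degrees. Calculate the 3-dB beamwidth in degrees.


BW = 50.6 / (195 * 0.9) = 50.6 / 175.5 = 0.29

0.29 deg


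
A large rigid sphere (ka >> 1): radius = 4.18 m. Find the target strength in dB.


6.4 dB


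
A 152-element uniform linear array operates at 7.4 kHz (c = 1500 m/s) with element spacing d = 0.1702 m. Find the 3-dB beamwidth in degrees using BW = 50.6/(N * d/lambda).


0.4 deg


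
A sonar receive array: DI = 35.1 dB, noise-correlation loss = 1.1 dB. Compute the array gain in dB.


34.0 dB


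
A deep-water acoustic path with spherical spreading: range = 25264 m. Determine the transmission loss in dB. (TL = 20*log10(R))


88.05 dB


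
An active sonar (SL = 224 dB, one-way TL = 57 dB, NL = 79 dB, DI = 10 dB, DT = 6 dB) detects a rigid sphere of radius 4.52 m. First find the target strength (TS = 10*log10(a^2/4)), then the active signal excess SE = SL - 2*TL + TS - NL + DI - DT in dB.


Step 1: TS = 10*log10(4.52^2/4) = 7.08 dB
Step 2: SE = SL - 2*TL + TS - NL + DI - DT = 224 - 2*57 + (7.08) - 79 + 10 - 6 = 42.08

42.08 dB


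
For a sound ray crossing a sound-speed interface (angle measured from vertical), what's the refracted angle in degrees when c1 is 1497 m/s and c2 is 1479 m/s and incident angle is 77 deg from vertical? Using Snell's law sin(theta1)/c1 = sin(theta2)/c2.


74.29 deg


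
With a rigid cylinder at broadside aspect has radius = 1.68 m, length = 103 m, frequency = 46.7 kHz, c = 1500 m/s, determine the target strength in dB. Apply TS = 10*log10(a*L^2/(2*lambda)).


54.43 dB


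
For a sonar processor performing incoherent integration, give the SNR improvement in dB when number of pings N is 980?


14.96 dB


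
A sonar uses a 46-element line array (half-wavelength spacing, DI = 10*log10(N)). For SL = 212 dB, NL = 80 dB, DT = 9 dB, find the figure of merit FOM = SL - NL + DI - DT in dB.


Step 1: DI = 10*log10(46) = 16.63 dB
Step 2: FOM = SL - NL + DI - DT = 212 - 80 + 16.63 - 9 = 139.63

139.63 dB


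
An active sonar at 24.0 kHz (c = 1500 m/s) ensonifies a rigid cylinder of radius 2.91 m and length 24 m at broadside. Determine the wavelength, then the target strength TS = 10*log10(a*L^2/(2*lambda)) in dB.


Step 1: lambda = c/f = 1500/24000 = 0.0625 m
Step 2: TS = 10*log10(a*L^2/(2*lambda)) = 10*log10(2.91*24^2/(2*0.0625)) = 41.27

41.27 dB


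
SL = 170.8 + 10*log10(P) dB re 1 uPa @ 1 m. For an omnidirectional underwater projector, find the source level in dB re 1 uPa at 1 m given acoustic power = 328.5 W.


SL = 170.8 + 10*log10(328.5) = 170.8 + 25.17 = 195.97

195.97 dB


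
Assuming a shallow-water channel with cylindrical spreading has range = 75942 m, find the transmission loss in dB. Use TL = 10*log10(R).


48.8 dB


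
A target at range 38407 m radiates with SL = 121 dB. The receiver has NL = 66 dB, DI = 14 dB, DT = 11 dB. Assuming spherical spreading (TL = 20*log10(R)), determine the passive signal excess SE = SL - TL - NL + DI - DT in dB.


-33.69 dB


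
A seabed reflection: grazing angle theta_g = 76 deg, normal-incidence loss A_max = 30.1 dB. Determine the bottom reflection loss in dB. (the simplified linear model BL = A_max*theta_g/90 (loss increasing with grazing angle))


BL = A_max * theta_g / 90 = 30.1 * 76 / 90 = 25.42

25.42 dB


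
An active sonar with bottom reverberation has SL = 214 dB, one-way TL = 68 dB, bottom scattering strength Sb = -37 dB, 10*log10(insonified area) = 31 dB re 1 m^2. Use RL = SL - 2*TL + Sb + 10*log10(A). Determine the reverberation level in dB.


RL = SL - 2*TL + Sb + 10*log10(A) = 214 - 2*68 + (-37) + 31 = 72

72 dB


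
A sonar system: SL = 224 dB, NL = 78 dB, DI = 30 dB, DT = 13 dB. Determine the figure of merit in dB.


163 dB


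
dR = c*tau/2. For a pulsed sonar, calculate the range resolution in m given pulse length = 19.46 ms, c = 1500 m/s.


dR = c*tau/2 = 1500 * 19.46e-3 / 2 = 14.595

14.595 m


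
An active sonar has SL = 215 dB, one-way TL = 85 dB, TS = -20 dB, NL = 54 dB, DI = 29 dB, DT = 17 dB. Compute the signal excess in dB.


SE = SL - 2*TL + TS - NL + DI - DT = 215 - 2*85 + (-20) - 54 + 29 - 17 = -17

-17 dB


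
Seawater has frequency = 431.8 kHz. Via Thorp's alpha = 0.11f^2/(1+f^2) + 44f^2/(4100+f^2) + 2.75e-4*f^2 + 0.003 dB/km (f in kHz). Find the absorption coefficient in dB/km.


f^2 = 186451.24
alpha = 0.11*186451.24/(1+186451.24) + 44*186451.24/(4100+186451.24) + 2.75e-4*186451.24 + 0.003 = 94.44

94.44 dB/km


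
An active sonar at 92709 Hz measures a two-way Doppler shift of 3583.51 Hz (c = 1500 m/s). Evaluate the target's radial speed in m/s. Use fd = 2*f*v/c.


From fd = 2*f*v/c, v = c*fd/(2*f) = 1500 * 3583.51 / (2*92709) = 28.99

28.99 m/s


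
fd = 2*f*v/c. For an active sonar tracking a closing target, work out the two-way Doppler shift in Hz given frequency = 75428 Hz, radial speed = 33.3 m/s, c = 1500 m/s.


fd = 2*f*v/c = 2 * 75428 * 33.3 / 1500 = 3349.0

3349.0 Hz


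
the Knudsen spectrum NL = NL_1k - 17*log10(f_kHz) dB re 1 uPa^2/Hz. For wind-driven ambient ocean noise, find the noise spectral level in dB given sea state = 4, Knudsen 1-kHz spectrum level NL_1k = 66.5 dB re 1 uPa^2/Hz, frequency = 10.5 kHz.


NL = NL_1k - 17*log10(f_kHz) = 66.5 - 17*log10(10.5) = 66.5 - (17.36) = 49.14

49.14 dB


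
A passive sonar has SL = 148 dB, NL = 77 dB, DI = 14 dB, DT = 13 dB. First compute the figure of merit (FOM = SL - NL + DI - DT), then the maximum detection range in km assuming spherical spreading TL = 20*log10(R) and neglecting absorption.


Step 1: FOM = SL - NL + DI - DT = 148 - 77 + 14 - 13 = 72 dB
Step 2: at max range FOM = TL = 20*log10(R), so R = 10^(72/20) = 3981.07 m = 3.98 km

3.98 km


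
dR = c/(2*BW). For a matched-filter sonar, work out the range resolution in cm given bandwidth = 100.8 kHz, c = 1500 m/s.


0.74 cm


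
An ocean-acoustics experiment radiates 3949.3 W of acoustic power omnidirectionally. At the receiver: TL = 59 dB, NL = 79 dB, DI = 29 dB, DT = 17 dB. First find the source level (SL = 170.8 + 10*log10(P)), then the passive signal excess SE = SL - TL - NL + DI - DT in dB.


Step 1: SL = 170.8 + 10*log10(3949.3) = 206.77 dB
Step 2: SE = SL - TL - NL + DI - DT = 206.77 - 59 - 79 + 29 - 17 = 80.77

80.77 dB


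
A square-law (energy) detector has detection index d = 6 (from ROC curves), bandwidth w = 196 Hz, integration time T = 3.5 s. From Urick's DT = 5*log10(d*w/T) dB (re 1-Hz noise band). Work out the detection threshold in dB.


DT = 5*log10(d*w/T) = 5*log10(6 * 196 / 3.5) = 5*log10(336.0) = 12.63

12.63 dB


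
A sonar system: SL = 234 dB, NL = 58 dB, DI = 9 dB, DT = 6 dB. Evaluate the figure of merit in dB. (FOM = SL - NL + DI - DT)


179 dB


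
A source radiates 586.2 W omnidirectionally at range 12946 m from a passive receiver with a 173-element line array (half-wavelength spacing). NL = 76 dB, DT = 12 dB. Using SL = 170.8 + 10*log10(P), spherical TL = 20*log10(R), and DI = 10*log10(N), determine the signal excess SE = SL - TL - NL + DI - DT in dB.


50.62 dB


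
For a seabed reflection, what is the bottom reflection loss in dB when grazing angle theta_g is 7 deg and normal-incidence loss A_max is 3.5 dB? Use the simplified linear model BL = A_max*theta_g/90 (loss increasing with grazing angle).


BL = A_max * theta_g / 90 = 3.5 * 7 / 90 = 0.27

0.27 dB


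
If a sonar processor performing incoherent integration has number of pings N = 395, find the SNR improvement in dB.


Gain = 5*log10(395) = 12.98

12.98 dB


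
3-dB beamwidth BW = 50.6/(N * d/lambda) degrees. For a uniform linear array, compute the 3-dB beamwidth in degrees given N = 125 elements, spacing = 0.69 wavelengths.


0.59 deg


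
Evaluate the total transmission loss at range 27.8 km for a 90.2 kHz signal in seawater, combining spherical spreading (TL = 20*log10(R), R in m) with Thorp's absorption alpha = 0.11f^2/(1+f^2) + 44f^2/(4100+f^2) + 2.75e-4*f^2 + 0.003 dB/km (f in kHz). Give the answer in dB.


Step 1 (Thorp): alpha = 0.11*8136.04/(1+8136.04) + 44*8136.04/(4100+8136.04) + 2.75e-4*8136.04 + 0.003 = 31.6071 dB/km
Step 2: TL_spread = 20*log10(27800) = 88.88 dB
Step 3: TL_abs = alpha*R = 31.6071 * 27.8 = 878.68 dB
Step 4: TL_total = 88.88 + 878.68 = 967.56

967.56 dB


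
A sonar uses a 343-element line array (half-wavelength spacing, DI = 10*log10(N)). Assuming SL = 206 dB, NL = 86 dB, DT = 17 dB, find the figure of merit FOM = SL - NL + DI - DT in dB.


128.35 dB


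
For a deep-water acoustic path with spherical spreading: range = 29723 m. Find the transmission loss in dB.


TL = 20*log10(29723) = 89.46

89.46 dB


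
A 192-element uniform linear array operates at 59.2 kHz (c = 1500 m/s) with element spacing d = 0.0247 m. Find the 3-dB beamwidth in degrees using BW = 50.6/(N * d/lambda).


0.27 deg


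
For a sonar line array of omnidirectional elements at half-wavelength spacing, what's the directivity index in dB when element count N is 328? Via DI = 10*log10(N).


DI = 10*log10(328) = 25.16

25.16 dB


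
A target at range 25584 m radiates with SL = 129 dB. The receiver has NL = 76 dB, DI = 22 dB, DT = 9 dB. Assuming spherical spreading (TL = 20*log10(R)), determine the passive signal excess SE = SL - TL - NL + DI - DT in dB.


-22.16 dB


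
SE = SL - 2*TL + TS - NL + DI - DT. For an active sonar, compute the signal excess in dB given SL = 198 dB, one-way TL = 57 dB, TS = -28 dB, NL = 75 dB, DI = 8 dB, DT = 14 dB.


-25 dB


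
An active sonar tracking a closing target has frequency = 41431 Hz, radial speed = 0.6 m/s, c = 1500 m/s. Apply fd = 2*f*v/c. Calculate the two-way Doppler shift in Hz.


fd = 2*f*v/c = 2 * 41431 * 0.6 / 1500 = 33.14

33.14 Hz


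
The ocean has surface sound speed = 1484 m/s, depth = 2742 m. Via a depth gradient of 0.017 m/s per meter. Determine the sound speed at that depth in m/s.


c = 1484 + 0.017 * 2742 = 1530.614

1530.614 m/s


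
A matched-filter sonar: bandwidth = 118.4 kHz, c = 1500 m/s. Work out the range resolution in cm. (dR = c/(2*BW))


dR = c/(2*BW) = 1500 / (2 * 118.4e3) = 0.0063 m = 0.63 cm

0.63 cm


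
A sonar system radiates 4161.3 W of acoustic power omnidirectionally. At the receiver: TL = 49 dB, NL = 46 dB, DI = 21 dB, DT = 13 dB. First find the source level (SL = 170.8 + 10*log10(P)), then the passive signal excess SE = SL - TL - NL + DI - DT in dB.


Step 1: SL = 170.8 + 10*log10(4161.3) = 206.99 dB
Step 2: SE = SL - TL - NL + DI - DT = 206.99 - 49 - 46 + 21 - 13 = 119.99

119.99 dB


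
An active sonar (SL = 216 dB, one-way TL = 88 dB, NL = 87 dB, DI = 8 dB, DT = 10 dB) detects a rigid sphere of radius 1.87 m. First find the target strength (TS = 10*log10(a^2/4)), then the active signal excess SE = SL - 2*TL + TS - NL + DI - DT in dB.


Step 1: TS = 10*log10(1.87^2/4) = -0.58 dB
Step 2: SE = SL - 2*TL + TS - NL + DI - DT = 216 - 2*88 + (-0.58) - 87 + 8 - 10 = -49.58

-49.58 dB


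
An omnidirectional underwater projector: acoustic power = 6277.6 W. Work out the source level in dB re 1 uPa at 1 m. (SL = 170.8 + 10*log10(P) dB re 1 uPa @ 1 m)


SL = 170.8 + 10*log10(6277.6) = 170.8 + 37.98 = 208.78

208.78 dB


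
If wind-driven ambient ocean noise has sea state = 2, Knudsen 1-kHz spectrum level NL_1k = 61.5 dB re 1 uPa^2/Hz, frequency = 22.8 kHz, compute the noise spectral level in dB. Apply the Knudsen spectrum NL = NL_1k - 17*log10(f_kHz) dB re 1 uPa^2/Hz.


NL = NL_1k - 17*log10(f_kHz) = 61.5 - 17*log10(22.8) = 61.5 - (23.08) = 38.42

38.42 dB


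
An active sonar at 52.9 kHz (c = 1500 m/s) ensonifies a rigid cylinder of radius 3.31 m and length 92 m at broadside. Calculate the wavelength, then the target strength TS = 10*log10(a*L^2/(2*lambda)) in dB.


Step 1: lambda = c/f = 1500/52900 = 0.02836 m
Step 2: TS = 10*log10(a*L^2/(2*lambda)) = 10*log10(3.31*92^2/(2*0.02836)) = 56.94

56.94 dB


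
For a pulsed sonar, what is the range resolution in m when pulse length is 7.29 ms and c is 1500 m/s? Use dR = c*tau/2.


dR = c*tau/2 = 1500 * 7.29e-3 / 2 = 5.4675

5.4675 m


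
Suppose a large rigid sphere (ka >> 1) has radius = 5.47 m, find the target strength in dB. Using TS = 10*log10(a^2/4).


8.74 dB


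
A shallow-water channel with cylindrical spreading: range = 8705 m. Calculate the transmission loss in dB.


TL = 10*log10(8705) = 39.4

39.4 dB


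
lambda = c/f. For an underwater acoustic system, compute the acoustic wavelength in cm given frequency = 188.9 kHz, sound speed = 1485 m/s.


0.79 cm


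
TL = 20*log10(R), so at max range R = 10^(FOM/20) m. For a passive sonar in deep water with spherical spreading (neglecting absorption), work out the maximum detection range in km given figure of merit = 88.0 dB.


At max range FOM = TL, so 20*log10(R) = 88.0
R = 10^(88.0/20) = 25118.86 m = 25.12 km

25.12 km


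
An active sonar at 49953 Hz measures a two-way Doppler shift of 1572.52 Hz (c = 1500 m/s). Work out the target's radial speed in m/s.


23.61 m/s


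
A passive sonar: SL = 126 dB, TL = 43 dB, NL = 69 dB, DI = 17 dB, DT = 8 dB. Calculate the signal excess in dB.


23 dB


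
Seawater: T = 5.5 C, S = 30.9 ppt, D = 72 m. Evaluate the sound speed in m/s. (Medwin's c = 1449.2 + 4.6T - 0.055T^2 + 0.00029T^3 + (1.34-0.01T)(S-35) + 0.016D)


c = 1449.2 + 4.6*5.5 - 0.055*5.5^2 + 0.00029*5.5^3 + (1.34 - 0.01*5.5)*(30.9 - 35) + 0.016*72 = 1468.77

1468.77 m/s


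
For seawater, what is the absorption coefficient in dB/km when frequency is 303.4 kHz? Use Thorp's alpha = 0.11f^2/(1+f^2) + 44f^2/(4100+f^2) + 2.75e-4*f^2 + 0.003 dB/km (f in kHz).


67.551 dB/km


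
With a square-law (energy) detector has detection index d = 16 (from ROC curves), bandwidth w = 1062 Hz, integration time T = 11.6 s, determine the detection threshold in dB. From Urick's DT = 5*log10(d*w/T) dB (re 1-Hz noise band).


DT = 5*log10(d*w/T) = 5*log10(16 * 1062 / 11.6) = 5*log10(1464.83) = 15.83

15.83 dB


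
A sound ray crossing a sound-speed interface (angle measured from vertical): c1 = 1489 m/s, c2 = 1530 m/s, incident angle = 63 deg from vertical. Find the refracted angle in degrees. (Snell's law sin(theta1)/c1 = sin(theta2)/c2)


sin(theta2) = (c2/c1)*sin(theta1) = (1530/1489)*sin(63 deg) = 0.91554
theta2 = arcsin(0.91554) = 66.28

66.28 deg


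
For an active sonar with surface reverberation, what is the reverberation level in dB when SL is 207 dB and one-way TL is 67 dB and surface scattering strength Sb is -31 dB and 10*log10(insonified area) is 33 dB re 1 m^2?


RL = SL - 2*TL + Sb + 10*log10(A) = 207 - 2*67 + (-31) + 33 = 75

75 dB


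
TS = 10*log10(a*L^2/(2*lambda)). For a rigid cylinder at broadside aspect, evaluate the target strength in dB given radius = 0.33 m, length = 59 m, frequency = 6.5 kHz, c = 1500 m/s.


lambda = 1500/6500 = 0.23077 m
TS = 10*log10(0.33*59^2/(2*0.23077)) = 33.96

33.96 dB


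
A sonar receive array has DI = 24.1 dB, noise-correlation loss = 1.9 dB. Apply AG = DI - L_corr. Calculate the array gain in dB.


AG = DI - L_corr = 24.1 - 1.9 = 22.2

22.2 dB


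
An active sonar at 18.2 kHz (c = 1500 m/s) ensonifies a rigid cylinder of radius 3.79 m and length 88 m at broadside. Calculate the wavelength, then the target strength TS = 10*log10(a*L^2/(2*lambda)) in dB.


Step 1: lambda = c/f = 1500/18200 = 0.08242 m
Step 2: TS = 10*log10(a*L^2/(2*lambda)) = 10*log10(3.79*88^2/(2*0.08242)) = 52.51

52.51 dB


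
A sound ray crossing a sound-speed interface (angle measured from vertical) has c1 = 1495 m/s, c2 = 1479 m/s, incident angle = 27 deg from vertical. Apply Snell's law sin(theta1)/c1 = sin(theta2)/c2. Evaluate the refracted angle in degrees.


sin(theta2) = (c2/c1)*sin(theta1) = (1479/1495)*sin(27 deg) = 0.44913
theta2 = arcsin(0.44913) = 26.69

26.69 deg
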